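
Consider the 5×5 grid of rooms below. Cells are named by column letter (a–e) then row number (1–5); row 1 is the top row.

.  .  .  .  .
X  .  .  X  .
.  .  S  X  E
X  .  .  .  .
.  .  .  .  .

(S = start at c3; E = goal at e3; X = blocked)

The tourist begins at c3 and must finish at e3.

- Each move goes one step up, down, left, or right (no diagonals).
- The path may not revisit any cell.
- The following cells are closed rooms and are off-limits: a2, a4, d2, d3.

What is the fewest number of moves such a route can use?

4

The Manhattan distance from c3 to e3 is |3−3| + |3−5| = 2, so at least 2 moves are needed.
That bound ignores the blocked cells. Measuring each leg by the fewest moves that actually steer around them (c3→e3: 4) raises the lower bound to 4.
A route of 4 moves exists: c3 → c4 → d4 → e4 → e3.
Since 4 matches that lower bound, it is optimal.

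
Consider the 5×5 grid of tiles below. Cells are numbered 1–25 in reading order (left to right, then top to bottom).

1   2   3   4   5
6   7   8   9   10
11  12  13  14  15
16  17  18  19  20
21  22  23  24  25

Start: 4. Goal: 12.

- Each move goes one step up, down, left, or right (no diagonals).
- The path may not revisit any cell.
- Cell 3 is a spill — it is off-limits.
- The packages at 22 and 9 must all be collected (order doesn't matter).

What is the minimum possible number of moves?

8

Any route passes through 22 and 9 in some order between 4 and 12. Summing Manhattan distances along each leg and taking the cheapest ordering (4 → 9 → 22 → 12) gives a lower bound of 1 + 5 + 2 = 8 moves.
A route of 8 moves achieves this: 4 → 9 → 14 → 19 → 24 → 23 → 22 → 17 → 12.
Since 8 matches the lower bound, it is optimal.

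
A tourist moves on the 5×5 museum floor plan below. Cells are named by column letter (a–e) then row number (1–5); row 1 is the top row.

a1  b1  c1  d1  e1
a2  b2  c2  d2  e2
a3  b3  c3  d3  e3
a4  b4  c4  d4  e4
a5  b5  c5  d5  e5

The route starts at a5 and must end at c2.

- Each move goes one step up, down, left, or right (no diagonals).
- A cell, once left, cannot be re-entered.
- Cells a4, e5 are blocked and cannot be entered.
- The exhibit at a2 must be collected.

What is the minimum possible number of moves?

Any route passes through a2 somewhere between a5 and c2. Summing Manhattan distances along the two legs (a5 → a2 → c2) gives a lower bound of 3 + 2 = 5 moves.
That bound ignores the blocked cells. Measuring each leg by the fewest moves that actually steer around them (a5→a2: 5; a2→c2: 2) raises the lower bound to 7.
A route of 7 moves exists: a5 → b5 → b4 → b3 → a3 → a2 → b2 → c2.
Since 7 matches that lower bound, it is optimal.

7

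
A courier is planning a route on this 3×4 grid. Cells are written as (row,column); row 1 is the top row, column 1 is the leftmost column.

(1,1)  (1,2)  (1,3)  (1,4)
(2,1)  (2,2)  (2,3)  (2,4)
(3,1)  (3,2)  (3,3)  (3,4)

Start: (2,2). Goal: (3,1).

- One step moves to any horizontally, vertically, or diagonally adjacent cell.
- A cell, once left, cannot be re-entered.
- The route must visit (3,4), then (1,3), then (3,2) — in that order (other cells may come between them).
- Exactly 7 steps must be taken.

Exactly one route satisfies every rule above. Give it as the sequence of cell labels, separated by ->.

(2,2) -> (3,3) -> (3,4) -> (2,4) -> (1,3) -> (2,3) -> (3,2) -> (3,1)

The waypoints must appear in the order (3,4), (1,3), (3,2), with no cell reused.
Route from (2,2): down-right to (3,3), right to (3,4), up to (2,4), up-left to (1,3), down to (2,3), down-left to (3,2), left to (3,1) — 7 moves in all.
Check: order respected ((3,4) at step 2, (1,3) at step 4, (3,2) at step 6); 7 moves as required.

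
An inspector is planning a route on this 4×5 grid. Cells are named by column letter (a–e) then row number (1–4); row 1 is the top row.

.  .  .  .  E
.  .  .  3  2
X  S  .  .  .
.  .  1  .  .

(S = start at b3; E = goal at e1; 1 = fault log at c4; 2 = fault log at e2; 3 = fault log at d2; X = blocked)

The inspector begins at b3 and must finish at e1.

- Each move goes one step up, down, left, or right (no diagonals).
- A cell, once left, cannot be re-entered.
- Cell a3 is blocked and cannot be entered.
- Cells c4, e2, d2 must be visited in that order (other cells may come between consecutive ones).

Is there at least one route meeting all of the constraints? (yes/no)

One route that works: b3 → b4 → c4 → c3 → d3 → e3 → e2 → d2 → d1 → e1.

yes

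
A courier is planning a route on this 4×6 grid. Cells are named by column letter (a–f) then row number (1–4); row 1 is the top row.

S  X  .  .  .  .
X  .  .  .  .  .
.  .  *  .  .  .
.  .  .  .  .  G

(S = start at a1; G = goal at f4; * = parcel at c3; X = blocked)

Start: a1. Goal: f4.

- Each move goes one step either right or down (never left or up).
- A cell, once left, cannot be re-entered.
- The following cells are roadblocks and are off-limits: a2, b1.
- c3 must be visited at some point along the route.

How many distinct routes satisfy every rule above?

A right/down-only route from a1 to f4 makes exactly 3 down-moves and 5 right-moves in some order.
With no other constraints that would be C(8,3) = 56 routes.
Split at c3 and multiply the segment counts (each segment already excludes blocked cells): a1→c3: 0; c3→f4: 4; product = 0.
No route satisfies every constraint, so the count is 0.

0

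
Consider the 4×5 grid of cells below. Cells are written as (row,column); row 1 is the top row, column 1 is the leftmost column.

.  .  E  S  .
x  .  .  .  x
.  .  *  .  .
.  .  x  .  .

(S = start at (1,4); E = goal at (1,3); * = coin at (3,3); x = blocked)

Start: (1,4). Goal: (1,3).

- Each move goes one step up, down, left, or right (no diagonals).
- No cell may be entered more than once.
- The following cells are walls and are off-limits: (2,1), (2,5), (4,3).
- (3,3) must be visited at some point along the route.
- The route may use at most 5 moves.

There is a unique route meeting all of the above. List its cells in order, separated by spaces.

The 5-move cap with required stops at (3,3) leaves no slack for detours.
Route from (1,4): 2× down (reaching (3,4)), left to (3,3), 2× up (reaching (1,3)) — 5 moves in all.
Check: all required cells visited; 5 ≤ 5 moves.

(1,4) (2,4) (3,4) (3,3) (2,3) (1,3)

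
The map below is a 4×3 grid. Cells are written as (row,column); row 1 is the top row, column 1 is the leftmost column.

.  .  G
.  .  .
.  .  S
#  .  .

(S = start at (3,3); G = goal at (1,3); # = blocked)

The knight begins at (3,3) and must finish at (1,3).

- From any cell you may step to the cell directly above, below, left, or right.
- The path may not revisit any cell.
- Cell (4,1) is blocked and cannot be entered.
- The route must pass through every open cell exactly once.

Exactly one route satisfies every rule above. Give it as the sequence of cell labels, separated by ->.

Need to visit all 11 open cells exactly once, starting at (3,3) and ending at (1,3).
Cell (4,3) has only two open neighbours ((3,3) and (4,2)), so the path must pass straight through it: one of those is the cell it's entered from and the other is where it exits.
Route from (3,3): down to (4,3), left to (4,2), up to (3,2), left to (3,1), 2× up (reaching (1,1)), right to (1,2), down to (2,2), right to (2,3), up to (1,3) — 10 moves in all.
Check: all 11 open cells covered.

(3,3) -> (4,3) -> (4,2) -> (3,2) -> (3,1) -> (2,1) -> (1,1) -> (1,2) -> (2,2) -> (2,3) -> (1,3)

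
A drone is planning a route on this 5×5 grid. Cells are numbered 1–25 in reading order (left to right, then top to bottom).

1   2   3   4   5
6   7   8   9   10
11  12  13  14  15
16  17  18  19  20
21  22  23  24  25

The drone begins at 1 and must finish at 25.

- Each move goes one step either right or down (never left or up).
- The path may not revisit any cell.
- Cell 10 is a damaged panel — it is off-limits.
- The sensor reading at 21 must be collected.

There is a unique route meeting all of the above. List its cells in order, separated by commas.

Moves only go right or down, so the column and row indices never decrease.
Route from 1: down 4 to 21, right 4 to 25 — 8 moves in all.
Check: all required cells visited.

1, 6, 11, 16, 21, 22, 23, 24, 25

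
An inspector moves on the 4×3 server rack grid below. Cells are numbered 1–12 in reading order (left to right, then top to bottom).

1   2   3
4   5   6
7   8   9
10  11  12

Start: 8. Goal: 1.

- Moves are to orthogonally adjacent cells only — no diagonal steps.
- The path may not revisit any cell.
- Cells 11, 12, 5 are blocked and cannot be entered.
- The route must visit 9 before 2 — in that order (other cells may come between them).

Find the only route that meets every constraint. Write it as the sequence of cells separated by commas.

8, 9, 6, 3, 2, 1

The waypoints must appear in the order 9, 2, with no cell reused.
Route from 8: right 1 to 9, up 2 to 3, left 2 to 1 — 5 moves in all.
Check: order respected (9 at step 1, 2 at step 4).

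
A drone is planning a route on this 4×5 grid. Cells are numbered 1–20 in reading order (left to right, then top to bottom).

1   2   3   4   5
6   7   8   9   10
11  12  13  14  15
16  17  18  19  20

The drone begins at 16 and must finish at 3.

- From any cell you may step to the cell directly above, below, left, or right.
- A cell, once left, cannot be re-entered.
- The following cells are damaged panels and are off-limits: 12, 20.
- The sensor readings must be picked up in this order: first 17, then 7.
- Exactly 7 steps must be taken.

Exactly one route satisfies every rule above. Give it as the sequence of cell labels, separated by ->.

The waypoints must appear in the order 17, 7, with no cell reused.
Route from 16: right 2 to 18, up 2 to 8, left 1 to 7, up 1 to 2, right 1 to 3 — 7 moves in all.
Check: order respected (17 at step 1, 7 at step 5); 7 moves as required.

16 -> 17 -> 18 -> 13 -> 8 -> 7 -> 2 -> 3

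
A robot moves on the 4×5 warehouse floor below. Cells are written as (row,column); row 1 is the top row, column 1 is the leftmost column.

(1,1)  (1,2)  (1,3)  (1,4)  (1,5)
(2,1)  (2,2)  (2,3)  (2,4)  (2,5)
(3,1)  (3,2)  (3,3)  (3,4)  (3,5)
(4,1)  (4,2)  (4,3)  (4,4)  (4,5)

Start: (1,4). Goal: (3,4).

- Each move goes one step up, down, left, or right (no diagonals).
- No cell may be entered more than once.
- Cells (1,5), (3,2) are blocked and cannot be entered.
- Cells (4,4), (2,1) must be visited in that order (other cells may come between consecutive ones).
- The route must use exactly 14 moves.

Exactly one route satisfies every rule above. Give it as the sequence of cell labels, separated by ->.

The waypoints must appear in the order (4,4), (2,1), with no cell reused.
Route from (1,4): down to (2,4), right to (2,5), 2× down (reaching (4,5)), 4× left (reaching (4,1)), 2× up (reaching (2,1)), 2× right (reaching (2,3)), down to (3,3), right to (3,4) — 14 moves in all.
Check: order respected ((4,4) at step 5, (2,1) at step 10); 14 moves as required.

(1,4) -> (2,4) -> (2,5) -> (3,5) -> (4,5) -> (4,4) -> (4,3) -> (4,2) -> (4,1) -> (3,1) -> (2,1) -> (2,2) -> (2,3) -> (3,3) -> (3,4)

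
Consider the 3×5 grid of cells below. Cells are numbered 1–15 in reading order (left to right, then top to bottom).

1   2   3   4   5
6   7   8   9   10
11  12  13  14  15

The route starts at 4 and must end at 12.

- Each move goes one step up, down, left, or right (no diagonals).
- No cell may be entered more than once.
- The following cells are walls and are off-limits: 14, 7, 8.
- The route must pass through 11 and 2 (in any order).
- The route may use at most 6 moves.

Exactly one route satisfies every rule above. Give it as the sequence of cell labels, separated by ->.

4 -> 3 -> 2 -> 1 -> 6 -> 11 -> 12

Any route must reach 11 and 2 and still end at 12 within 6 moves, so the order of the required stops is forced.
Route from 4: left 3 to 1, down 2 to 11, right 1 to 12 — 6 moves in all.
Check: all required cells visited; 6 ≤ 6 moves.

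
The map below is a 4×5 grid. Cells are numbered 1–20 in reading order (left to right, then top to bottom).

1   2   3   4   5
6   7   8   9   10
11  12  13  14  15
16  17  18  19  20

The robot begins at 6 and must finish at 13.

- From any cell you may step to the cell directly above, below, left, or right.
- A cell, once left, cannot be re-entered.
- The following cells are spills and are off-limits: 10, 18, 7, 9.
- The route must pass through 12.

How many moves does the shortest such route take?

Any route passes through 12 somewhere between 6 and 13. Summing Manhattan distances along the two legs (6 → 12 → 13) gives a lower bound of 2 + 1 = 3 moves.
A route of 3 moves achieves this: 6 → 11 → 12 → 13.
Since 3 matches the lower bound, it is optimal.

3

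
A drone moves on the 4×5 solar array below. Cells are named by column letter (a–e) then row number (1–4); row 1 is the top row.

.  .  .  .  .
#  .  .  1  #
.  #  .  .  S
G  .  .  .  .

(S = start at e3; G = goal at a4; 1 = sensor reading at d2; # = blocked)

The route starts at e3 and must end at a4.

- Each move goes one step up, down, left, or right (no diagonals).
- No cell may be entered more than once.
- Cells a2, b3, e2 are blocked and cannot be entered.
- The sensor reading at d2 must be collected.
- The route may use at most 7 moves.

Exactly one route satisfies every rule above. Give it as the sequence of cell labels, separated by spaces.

The budget equals the shortest possible length, so every move has to be on a shortest route through the required cells.
Route from e3: left to d3, up to d2, left to c2, 2× down (reaching c4), 2× left (reaching a4) — 7 moves in all.
Check: all required cells visited; 7 ≤ 7 moves.

e3 d3 d2 c2 c3 c4 b4 a4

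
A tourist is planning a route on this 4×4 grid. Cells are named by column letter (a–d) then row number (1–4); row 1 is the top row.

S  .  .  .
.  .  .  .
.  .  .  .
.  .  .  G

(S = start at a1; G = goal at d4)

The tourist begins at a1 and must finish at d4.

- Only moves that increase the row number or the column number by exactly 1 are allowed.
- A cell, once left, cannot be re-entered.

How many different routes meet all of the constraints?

20

A right/down-only route from a1 to d4 makes exactly 3 down-moves and 3 right-moves in some order.
With no other constraints that would be C(6,3) = 20 routes.
That gives 20 routes.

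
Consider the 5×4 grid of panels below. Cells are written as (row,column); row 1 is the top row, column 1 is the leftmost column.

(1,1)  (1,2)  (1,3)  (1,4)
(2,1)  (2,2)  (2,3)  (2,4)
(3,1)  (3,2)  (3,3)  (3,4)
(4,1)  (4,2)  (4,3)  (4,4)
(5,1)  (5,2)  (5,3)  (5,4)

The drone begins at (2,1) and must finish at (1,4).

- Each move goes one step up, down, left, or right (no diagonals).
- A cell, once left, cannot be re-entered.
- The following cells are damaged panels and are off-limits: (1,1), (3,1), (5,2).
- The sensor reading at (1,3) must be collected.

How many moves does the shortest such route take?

4

Any route passes through (1,3) somewhere between (2,1) and (1,4). Summing Manhattan distances along the two legs ((2,1) → (1,3) → (1,4)) gives a lower bound of 3 + 1 = 4 moves.
A route of 4 moves achieves this: (2,1) → (2,2) → (1,2) → (1,3) → (1,4).
Since 4 matches the lower bound, it is optimal.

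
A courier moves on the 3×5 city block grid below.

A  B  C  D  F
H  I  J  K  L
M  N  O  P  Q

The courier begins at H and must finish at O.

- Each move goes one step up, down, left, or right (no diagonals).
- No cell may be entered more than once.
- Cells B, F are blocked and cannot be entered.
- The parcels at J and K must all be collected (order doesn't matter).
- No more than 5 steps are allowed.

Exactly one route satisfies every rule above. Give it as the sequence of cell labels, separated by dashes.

Any route must reach J and K and still end at O within 5 moves, so the order of the required stops is forced.
Route from H: 3× right (reaching K), down to P, left to O — 5 moves in all.
Check: all required cells visited; 5 ≤ 5 moves.

H - I - J - K - P - O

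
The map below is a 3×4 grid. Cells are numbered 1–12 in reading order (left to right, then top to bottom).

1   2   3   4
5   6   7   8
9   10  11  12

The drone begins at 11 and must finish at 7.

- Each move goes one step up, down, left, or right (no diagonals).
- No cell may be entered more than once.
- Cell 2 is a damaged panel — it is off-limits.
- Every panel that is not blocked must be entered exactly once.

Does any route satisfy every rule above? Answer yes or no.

Cell 1 has only one open neighbour but is neither the start nor the goal, so a Hamiltonian route would have to both enter and leave it through the same neighbour — impossible without revisiting.

no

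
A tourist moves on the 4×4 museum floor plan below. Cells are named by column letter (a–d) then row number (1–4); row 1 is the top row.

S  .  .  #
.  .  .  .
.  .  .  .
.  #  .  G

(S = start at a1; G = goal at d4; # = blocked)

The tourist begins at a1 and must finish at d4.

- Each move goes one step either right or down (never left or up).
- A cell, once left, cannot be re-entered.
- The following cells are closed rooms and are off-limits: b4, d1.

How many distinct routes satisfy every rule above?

15

A right/down-only route from a1 to d4 makes exactly 3 down-moves and 3 right-moves in some order.
With no other constraints that would be C(6,3) = 20 routes.
Subtract routes through each blocked cell (inclusion–exclusion for overlaps): − through d1: 1 − through b4: 4 → 15.
That gives 15 routes.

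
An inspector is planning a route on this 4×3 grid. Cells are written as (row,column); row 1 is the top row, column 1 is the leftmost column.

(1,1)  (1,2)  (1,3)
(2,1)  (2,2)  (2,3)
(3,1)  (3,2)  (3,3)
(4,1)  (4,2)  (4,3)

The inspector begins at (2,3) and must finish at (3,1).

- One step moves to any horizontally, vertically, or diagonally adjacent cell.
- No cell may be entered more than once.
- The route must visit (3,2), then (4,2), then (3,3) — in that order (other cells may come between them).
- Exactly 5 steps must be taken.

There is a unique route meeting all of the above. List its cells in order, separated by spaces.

The waypoints must appear in the order (3,2), (4,2), (3,3), with no cell reused.
Route from (2,3): down-left 1 to (3,2), down 1 to (4,2), up-right 1 to (3,3), up-left 1 to (2,2), down-left 1 to (3,1) — 5 moves in all.
Check: order respected ((3,2) at step 1, (4,2) at step 2, (3,3) at step 3); 5 moves as required.

(2,3) (3,2) (4,2) (3,3) (2,2) (3,1)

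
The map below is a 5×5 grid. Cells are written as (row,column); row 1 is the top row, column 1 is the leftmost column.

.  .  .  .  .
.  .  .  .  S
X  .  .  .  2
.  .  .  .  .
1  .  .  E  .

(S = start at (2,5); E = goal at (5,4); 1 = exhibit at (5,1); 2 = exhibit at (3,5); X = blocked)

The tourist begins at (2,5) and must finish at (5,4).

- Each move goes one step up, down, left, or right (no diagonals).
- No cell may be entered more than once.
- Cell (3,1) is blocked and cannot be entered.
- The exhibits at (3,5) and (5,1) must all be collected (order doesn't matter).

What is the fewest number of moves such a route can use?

10

Any route passes through (3,5) and (5,1) in some order between (2,5) and (5,4). Summing Manhattan distances along each leg and taking the cheapest ordering ((2,5) → (3,5) → (5,1) → (5,4)) gives a lower bound of 1 + 6 + 3 = 10 moves.
A route of 10 moves achieves this: (2,5) → (3,5) → (4,5) → (4,4) → (4,3) → (4,2) → (4,1) → (5,1) → (5,2) → (5,3) → (5,4).
Since 10 matches the lower bound, it is optimal.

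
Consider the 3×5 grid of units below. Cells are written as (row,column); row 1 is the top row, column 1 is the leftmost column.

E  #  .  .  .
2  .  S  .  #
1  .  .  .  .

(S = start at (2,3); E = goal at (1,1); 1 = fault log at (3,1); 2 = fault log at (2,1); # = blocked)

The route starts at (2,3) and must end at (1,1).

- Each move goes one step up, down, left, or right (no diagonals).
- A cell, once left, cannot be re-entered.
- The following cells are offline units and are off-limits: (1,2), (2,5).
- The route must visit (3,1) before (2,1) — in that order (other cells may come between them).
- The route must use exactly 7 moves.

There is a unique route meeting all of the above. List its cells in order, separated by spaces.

(2,3) (2,4) (3,4) (3,3) (3,2) (3,1) (2,1) (1,1)

The waypoints must appear in the order (3,1), (2,1), with no cell reused.
Route from (2,3): right to (2,4), down to (3,4), 3× left (reaching (3,1)), 2× up (reaching (1,1)) — 7 moves in all.
Check: order respected (1 at step 5, 2 at step 6); 7 moves as required.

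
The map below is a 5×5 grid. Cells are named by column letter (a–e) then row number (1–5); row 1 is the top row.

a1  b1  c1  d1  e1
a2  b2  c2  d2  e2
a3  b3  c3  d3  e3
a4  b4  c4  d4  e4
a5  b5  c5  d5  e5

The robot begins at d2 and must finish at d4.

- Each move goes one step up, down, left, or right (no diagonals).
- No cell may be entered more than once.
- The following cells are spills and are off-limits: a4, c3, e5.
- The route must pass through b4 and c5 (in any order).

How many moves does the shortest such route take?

Any route passes through b4 and c5 in some order between d2 and d4. Summing Manhattan distances along each leg and taking the cheapest ordering (d2 → b4 → c5 → d4) gives a lower bound of 4 + 2 + 2 = 8 moves.
A route of 8 moves achieves this: d2 → c2 → b2 → b3 → b4 → b5 → c5 → c4 → d4.
Since 8 matches the lower bound, it is optimal.

8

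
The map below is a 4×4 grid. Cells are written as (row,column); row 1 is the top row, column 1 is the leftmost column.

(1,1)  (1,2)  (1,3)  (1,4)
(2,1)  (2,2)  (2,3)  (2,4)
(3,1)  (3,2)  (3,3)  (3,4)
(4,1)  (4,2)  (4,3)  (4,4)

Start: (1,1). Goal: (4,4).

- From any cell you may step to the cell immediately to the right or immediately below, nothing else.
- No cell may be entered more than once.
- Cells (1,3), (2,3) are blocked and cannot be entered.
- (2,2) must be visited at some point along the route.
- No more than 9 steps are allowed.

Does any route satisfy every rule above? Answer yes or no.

One route that works: (1,1) → (2,1) → (2,2) → (3,2) → (4,2) → (4,3) → (4,4).

yes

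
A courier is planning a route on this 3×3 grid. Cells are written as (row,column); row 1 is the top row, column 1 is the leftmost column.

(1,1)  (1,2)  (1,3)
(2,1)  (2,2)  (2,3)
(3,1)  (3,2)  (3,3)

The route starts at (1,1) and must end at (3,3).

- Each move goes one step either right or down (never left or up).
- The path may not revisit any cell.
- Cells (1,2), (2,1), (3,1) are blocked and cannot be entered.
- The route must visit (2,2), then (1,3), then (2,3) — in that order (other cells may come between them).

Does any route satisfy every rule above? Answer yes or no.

(1,3) lies above (2,2), so going from (2,2) to (1,3) would need an upward move — but moves only go right/down, so (2,2) cannot be visited before (1,3).

no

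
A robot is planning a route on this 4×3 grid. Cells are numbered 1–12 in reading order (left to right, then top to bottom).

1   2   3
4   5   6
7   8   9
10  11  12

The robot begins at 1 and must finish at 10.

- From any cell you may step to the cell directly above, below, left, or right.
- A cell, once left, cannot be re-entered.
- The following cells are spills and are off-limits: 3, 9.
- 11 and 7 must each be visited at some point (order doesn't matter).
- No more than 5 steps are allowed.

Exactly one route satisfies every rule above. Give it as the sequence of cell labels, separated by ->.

1 -> 4 -> 7 -> 8 -> 11 -> 10

The 5-move cap with required stops at 11, 7 leaves no slack for detours.
Route from 1: down 2 to 7, right 1 to 8, down 1 to 11, left 1 to 10 — 5 moves in all.
Check: all required cells visited; 5 ≤ 5 moves.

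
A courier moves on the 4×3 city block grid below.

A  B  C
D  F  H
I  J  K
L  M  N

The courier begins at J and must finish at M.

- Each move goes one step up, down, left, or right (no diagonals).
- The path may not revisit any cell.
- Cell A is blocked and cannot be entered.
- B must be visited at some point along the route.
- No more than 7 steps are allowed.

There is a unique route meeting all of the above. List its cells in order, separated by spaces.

The 7-move cap with required stops at B leaves no slack for detours.
Route from J: 2× up (reaching B), right to C, 3× down (reaching N), left to M — 7 moves in all.
Check: all required cells visited; 7 ≤ 7 moves.

J F B C H K N M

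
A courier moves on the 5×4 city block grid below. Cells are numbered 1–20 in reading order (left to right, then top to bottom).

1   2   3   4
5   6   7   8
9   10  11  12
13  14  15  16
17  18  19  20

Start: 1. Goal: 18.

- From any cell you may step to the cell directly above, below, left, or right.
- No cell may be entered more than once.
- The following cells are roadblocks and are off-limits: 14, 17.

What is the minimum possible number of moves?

7

The Manhattan distance from 1 to 18 is |1−5| + |1−2| = 5, so at least 5 moves are needed.
That bound ignores the blocked cells. Measuring each leg by the fewest moves that actually steer around them (1→18: 7) raises the lower bound to 7.
A route of 7 moves exists: 1 → 5 → 9 → 10 → 11 → 15 → 19 → 18.
Since 7 matches that lower bound, it is optimal.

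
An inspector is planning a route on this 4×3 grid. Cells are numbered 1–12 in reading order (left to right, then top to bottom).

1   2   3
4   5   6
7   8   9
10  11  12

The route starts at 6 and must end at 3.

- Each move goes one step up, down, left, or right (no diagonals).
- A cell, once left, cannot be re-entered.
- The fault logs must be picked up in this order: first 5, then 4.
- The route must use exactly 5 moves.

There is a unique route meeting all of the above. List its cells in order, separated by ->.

6 -> 5 -> 4 -> 1 -> 2 -> 3

The waypoints must appear in the order 5, 4, with no cell reused.
Route from 6: 2× left (reaching 4), up to 1, 2× right (reaching 3) — 5 moves in all.
Check: order respected (5 at step 1, 4 at step 2); 5 moves as required.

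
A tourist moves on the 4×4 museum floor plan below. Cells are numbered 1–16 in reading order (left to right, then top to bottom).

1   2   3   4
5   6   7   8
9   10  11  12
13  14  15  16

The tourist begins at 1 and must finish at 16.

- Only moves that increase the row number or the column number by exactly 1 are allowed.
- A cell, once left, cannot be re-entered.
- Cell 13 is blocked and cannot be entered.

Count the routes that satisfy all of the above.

A right/down-only route from 1 to 16 makes exactly 3 down-moves and 3 right-moves in some order.
With no other constraints that would be C(6,3) = 20 routes.
Subtract routes through each blocked cell (inclusion–exclusion for overlaps): − through 13: 1 → 19.
That gives 19 routes.

19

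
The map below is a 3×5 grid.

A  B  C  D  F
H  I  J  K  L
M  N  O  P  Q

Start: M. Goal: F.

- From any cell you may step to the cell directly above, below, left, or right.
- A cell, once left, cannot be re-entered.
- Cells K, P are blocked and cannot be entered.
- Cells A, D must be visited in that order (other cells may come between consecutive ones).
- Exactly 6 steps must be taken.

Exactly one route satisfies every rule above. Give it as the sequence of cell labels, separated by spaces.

M H A B C D F

The waypoints must appear in the order A, D, with no cell reused.
Route from M: up 2 to A, right 4 to F — 6 moves in all.
Check: order respected (A at step 2, D at step 5); 6 moves as required.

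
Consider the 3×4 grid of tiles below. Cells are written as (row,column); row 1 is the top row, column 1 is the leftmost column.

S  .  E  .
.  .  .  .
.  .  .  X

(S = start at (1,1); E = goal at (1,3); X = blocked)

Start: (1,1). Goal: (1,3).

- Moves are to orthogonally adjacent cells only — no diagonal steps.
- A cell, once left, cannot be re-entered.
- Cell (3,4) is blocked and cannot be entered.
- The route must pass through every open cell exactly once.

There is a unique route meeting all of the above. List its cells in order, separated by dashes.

Need to visit all 11 open cells exactly once, starting at (1,1) and ending at (1,3).
Cell (2,4) has only two open neighbours ((1,4) and (2,3)), so the path must pass straight through it: one of those is the cell it's entered from and the other is where it exits.
Route from (1,1): right to (1,2), down to (2,2), left to (2,1), down to (3,1), 2× right (reaching (3,3)), up to (2,3), right to (2,4), up to (1,4), left to (1,3) — 10 moves in all.
Check: all 11 open cells covered.

(1,1) - (1,2) - (2,2) - (2,1) - (3,1) - (3,2) - (3,3) - (2,3) - (2,4) - (1,4) - (1,3)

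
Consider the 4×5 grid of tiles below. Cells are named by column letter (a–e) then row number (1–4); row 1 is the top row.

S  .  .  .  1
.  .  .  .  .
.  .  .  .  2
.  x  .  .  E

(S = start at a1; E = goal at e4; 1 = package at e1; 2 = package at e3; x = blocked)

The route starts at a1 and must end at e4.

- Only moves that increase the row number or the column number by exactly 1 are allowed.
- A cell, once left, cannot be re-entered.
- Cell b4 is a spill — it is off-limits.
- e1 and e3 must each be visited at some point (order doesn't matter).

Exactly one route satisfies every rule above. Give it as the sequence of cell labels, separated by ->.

a1 -> b1 -> c1 -> d1 -> e1 -> e2 -> e3 -> e4

Moves only go right or down, so the column and row indices never decrease.
Route from a1: 4× right (reaching e1), 3× down (reaching e4) — 7 moves in all.
Check: all required cells visited.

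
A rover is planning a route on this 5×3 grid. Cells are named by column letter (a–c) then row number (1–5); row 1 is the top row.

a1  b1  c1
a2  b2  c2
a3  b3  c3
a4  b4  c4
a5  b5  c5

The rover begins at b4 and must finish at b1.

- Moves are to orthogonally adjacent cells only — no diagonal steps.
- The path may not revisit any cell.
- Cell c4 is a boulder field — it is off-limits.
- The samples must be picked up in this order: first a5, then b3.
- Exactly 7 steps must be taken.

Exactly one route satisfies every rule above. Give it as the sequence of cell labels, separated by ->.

The waypoints must appear in the order a5, b3, with no cell reused.
Route from b4: down to b5, left to a5, 2× up (reaching a3), right to b3, 2× up (reaching b1) — 7 moves in all.
Check: order respected (a5 at step 2, b3 at step 5); 7 moves as required.

b4 -> b5 -> a5 -> a4 -> a3 -> b3 -> b2 -> b1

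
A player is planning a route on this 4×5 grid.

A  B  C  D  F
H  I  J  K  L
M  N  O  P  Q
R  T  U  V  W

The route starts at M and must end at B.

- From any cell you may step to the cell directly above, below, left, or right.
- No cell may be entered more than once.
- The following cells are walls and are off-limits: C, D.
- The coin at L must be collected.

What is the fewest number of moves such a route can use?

9

Any route passes through L somewhere between M and B. Summing Manhattan distances along the two legs (M → L → B) gives a lower bound of 5 + 4 = 9 moves.
A route of 9 moves achieves this: M → N → O → P → Q → L → K → J → I → B.
Since 9 matches the lower bound, it is optimal.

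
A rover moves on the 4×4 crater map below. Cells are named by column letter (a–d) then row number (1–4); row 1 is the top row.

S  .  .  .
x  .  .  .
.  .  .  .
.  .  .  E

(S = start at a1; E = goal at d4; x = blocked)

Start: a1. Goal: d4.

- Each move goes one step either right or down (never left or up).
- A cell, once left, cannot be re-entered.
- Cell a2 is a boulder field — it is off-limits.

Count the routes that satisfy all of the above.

10

A right/down-only route from a1 to d4 makes exactly 3 down-moves and 3 right-moves in some order.
With no other constraints that would be C(6,3) = 20 routes.
Subtract routes through each blocked cell (inclusion–exclusion for overlaps): − through a2: 10 → 10.
That gives 10 routes.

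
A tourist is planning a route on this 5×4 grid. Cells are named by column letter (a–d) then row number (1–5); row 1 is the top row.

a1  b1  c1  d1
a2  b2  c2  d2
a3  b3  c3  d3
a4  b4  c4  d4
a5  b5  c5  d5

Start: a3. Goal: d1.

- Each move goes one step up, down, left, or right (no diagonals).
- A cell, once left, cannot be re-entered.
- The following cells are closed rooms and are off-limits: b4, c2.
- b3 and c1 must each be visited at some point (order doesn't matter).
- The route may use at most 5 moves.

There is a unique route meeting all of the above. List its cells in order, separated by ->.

The budget equals the shortest possible length, so every move has to be on a shortest route through the required cells.
Route from a3: right to b3, 2× up (reaching b1), 2× right (reaching d1) — 5 moves in all.
Check: all required cells visited; 5 ≤ 5 moves.

a3 -> b3 -> b2 -> b1 -> c1 -> d1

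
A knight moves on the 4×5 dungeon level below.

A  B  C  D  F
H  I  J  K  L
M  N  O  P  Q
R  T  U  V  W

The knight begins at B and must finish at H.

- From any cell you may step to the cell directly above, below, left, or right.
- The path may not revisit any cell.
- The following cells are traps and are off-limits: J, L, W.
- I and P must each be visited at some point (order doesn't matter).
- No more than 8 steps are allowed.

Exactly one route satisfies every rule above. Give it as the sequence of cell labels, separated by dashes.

The 8-move cap with required stops at I, P leaves no slack for detours.
Route from B: right 2 to D, down 2 to P, left 2 to N, up 1 to I, left 1 to H — 8 moves in all.
Check: all required cells visited; 8 ≤ 8 moves.

B - C - D - K - P - O - N - I - H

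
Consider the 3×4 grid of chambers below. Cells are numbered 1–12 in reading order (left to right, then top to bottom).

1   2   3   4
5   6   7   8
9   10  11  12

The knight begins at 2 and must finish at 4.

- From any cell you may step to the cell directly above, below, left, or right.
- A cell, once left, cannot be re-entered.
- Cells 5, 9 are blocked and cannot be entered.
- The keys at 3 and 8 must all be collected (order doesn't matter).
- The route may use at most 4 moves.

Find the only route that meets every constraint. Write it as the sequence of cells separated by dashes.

Any route must reach 3 and 8 and still end at 4 within 4 moves, so the order of the required stops is forced.
Route from 2: right to 3, down to 7, right to 8, up to 4 — 4 moves in all.
Check: all required cells visited; 4 ≤ 4 moves.

2 - 3 - 7 - 8 - 4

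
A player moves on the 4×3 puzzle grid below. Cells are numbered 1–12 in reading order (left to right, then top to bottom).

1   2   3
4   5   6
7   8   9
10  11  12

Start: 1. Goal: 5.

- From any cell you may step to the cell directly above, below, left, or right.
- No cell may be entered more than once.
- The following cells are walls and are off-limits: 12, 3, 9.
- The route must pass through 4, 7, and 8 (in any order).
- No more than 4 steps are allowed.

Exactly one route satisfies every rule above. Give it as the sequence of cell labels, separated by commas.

1, 4, 7, 8, 5

Any route must reach 4, 7, and 8 and still end at 5 within 4 moves, so the order of the required stops is forced.
Route from 1: 2× down (reaching 7), right to 8, up to 5 — 4 moves in all.
Check: all required cells visited; 4 ≤ 4 moves.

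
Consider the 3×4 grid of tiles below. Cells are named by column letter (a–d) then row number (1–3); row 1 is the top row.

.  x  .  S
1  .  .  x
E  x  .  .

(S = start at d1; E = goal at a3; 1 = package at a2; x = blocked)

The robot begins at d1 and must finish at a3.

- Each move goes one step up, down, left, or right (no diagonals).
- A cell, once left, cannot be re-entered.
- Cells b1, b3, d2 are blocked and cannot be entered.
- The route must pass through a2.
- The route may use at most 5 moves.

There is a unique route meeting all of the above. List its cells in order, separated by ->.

d1 -> c1 -> c2 -> b2 -> a2 -> a3

The 5-move cap with required stops at a2 leaves no slack for detours.
Route from d1: left to c1, down to c2, 2× left (reaching a2), down to a3 — 5 moves in all.
Check: all required cells visited; 5 ≤ 5 moves.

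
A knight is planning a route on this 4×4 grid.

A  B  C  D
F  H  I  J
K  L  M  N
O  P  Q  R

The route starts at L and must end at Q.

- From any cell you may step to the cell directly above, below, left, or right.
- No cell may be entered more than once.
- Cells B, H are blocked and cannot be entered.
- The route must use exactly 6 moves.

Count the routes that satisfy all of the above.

Need simple routes of exactly 6 moves from L to Q (Manhattan distance 2, so 2 moves are spent on a detour and 2 undoing it).
Enumerating: L M I J N R Q.
That gives 1 route.

1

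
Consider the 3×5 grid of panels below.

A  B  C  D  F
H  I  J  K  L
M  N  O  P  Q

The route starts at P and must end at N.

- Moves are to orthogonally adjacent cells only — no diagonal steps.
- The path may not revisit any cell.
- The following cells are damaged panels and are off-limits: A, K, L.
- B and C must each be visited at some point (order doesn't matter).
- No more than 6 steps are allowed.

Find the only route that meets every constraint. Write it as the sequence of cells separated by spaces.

P O J C B I N

Any route must reach B and C and still end at N within 6 moves, so the order of the required stops is forced.
Route from P: left 1 to O, up 2 to C, left 1 to B, down 2 to N — 6 moves in all.
Check: all required cells visited; 6 ≤ 6 moves.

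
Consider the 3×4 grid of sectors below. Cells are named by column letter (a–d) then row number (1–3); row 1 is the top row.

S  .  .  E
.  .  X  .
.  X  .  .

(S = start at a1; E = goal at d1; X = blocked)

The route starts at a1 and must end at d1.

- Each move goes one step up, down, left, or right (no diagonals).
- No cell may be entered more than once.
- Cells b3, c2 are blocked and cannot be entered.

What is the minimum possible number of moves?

3

The Manhattan distance from a1 to d1 is |1−1| + |1−4| = 3, so at least 3 moves are needed.
A route of 3 moves achieves this: a1 → b1 → c1 → d1.
Since 3 matches the lower bound, it is optimal.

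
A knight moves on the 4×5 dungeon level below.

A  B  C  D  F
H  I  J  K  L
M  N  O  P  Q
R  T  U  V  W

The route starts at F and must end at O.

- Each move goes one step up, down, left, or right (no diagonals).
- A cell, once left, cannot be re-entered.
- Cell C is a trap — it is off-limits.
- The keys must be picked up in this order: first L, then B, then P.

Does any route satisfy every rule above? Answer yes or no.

yes

One route that works: F → L → K → J → I → B → A → H → M → R → T → U → V → P → O.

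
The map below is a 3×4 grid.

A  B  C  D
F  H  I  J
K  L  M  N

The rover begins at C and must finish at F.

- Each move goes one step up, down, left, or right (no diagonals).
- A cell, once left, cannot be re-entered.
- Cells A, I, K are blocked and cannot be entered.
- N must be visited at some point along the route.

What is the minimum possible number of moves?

7

Any route passes through N somewhere between C and F. Summing Manhattan distances along the two legs (C → N → F) gives a lower bound of 3 + 4 = 7 moves.
A route of 7 moves achieves this: C → D → J → N → M → L → H → F.
Since 7 matches the lower bound, it is optimal.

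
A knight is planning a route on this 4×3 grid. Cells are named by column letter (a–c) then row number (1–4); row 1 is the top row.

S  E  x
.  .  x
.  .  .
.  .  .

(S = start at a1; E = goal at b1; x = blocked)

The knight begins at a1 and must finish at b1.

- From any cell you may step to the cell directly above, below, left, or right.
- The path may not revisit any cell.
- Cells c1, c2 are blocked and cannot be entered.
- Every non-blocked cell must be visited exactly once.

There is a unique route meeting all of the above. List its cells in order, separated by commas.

a1, a2, a3, a4, b4, c4, c3, b3, b2, b1

Need to visit all 10 open cells exactly once, starting at a1 and ending at b1.
Cell c4 has only two open neighbours (c3 and b4), so the path must pass straight through it: one of those is the cell it's entered from and the other is where it exits.
Route from a1: 3× down (reaching a4), 2× right (reaching c4), up to c3, left to b3, 2× up (reaching b1) — 9 moves in all.
Check: all 10 open cells covered.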